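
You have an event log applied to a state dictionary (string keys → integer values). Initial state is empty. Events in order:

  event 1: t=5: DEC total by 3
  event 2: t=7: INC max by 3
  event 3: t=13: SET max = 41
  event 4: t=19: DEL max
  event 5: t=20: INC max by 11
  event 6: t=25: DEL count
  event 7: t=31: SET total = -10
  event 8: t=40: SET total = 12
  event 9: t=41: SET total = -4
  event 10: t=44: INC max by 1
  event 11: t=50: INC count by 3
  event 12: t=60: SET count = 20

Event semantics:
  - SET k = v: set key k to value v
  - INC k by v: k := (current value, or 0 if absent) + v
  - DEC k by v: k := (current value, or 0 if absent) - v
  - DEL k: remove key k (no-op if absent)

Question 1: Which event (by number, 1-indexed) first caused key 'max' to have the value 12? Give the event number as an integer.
Looking for first event where max becomes 12:
  event 2: max = 3
  event 3: max = 41
  event 4: max = (absent)
  event 5: max = 11
  event 6: max = 11
  event 7: max = 11
  event 8: max = 11
  event 9: max = 11
  event 10: max 11 -> 12  <-- first match

Answer: 10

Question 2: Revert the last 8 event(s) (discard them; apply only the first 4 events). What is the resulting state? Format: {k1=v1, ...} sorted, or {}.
Answer: {total=-3}

Derivation:
Keep first 4 events (discard last 8):
  after event 1 (t=5: DEC total by 3): {total=-3}
  after event 2 (t=7: INC max by 3): {max=3, total=-3}
  after event 3 (t=13: SET max = 41): {max=41, total=-3}
  after event 4 (t=19: DEL max): {total=-3}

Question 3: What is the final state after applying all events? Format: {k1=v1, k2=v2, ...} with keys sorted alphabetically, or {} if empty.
Answer: {count=20, max=12, total=-4}

Derivation:
  after event 1 (t=5: DEC total by 3): {total=-3}
  after event 2 (t=7: INC max by 3): {max=3, total=-3}
  after event 3 (t=13: SET max = 41): {max=41, total=-3}
  after event 4 (t=19: DEL max): {total=-3}
  after event 5 (t=20: INC max by 11): {max=11, total=-3}
  after event 6 (t=25: DEL count): {max=11, total=-3}
  after event 7 (t=31: SET total = -10): {max=11, total=-10}
  after event 8 (t=40: SET total = 12): {max=11, total=12}
  after event 9 (t=41: SET total = -4): {max=11, total=-4}
  after event 10 (t=44: INC max by 1): {max=12, total=-4}
  after event 11 (t=50: INC count by 3): {count=3, max=12, total=-4}
  after event 12 (t=60: SET count = 20): {count=20, max=12, total=-4}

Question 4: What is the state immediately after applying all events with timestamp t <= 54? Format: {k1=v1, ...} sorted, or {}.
Answer: {count=3, max=12, total=-4}

Derivation:
Apply events with t <= 54 (11 events):
  after event 1 (t=5: DEC total by 3): {total=-3}
  after event 2 (t=7: INC max by 3): {max=3, total=-3}
  after event 3 (t=13: SET max = 41): {max=41, total=-3}
  after event 4 (t=19: DEL max): {total=-3}
  after event 5 (t=20: INC max by 11): {max=11, total=-3}
  after event 6 (t=25: DEL count): {max=11, total=-3}
  after event 7 (t=31: SET total = -10): {max=11, total=-10}
  after event 8 (t=40: SET total = 12): {max=11, total=12}
  after event 9 (t=41: SET total = -4): {max=11, total=-4}
  after event 10 (t=44: INC max by 1): {max=12, total=-4}
  after event 11 (t=50: INC count by 3): {count=3, max=12, total=-4}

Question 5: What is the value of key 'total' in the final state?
Answer: -4

Derivation:
Track key 'total' through all 12 events:
  event 1 (t=5: DEC total by 3): total (absent) -> -3
  event 2 (t=7: INC max by 3): total unchanged
  event 3 (t=13: SET max = 41): total unchanged
  event 4 (t=19: DEL max): total unchanged
  event 5 (t=20: INC max by 11): total unchanged
  event 6 (t=25: DEL count): total unchanged
  event 7 (t=31: SET total = -10): total -3 -> -10
  event 8 (t=40: SET total = 12): total -10 -> 12
  event 9 (t=41: SET total = -4): total 12 -> -4
  event 10 (t=44: INC max by 1): total unchanged
  event 11 (t=50: INC count by 3): total unchanged
  event 12 (t=60: SET count = 20): total unchanged
Final: total = -4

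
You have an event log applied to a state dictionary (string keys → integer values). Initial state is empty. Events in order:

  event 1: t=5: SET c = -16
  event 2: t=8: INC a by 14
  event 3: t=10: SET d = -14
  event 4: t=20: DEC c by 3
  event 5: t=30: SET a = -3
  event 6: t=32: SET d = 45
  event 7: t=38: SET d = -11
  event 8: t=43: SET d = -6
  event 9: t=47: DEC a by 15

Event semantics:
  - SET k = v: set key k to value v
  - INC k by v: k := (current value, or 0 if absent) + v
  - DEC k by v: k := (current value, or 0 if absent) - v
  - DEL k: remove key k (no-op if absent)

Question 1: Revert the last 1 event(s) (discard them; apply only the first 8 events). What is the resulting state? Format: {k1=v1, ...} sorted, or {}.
Answer: {a=-3, c=-19, d=-6}

Derivation:
Keep first 8 events (discard last 1):
  after event 1 (t=5: SET c = -16): {c=-16}
  after event 2 (t=8: INC a by 14): {a=14, c=-16}
  after event 3 (t=10: SET d = -14): {a=14, c=-16, d=-14}
  after event 4 (t=20: DEC c by 3): {a=14, c=-19, d=-14}
  after event 5 (t=30: SET a = -3): {a=-3, c=-19, d=-14}
  after event 6 (t=32: SET d = 45): {a=-3, c=-19, d=45}
  after event 7 (t=38: SET d = -11): {a=-3, c=-19, d=-11}
  after event 8 (t=43: SET d = -6): {a=-3, c=-19, d=-6}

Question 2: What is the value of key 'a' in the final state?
Answer: -18

Derivation:
Track key 'a' through all 9 events:
  event 1 (t=5: SET c = -16): a unchanged
  event 2 (t=8: INC a by 14): a (absent) -> 14
  event 3 (t=10: SET d = -14): a unchanged
  event 4 (t=20: DEC c by 3): a unchanged
  event 5 (t=30: SET a = -3): a 14 -> -3
  event 6 (t=32: SET d = 45): a unchanged
  event 7 (t=38: SET d = -11): a unchanged
  event 8 (t=43: SET d = -6): a unchanged
  event 9 (t=47: DEC a by 15): a -3 -> -18
Final: a = -18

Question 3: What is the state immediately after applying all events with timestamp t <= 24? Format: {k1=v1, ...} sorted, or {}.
Answer: {a=14, c=-19, d=-14}

Derivation:
Apply events with t <= 24 (4 events):
  after event 1 (t=5: SET c = -16): {c=-16}
  after event 2 (t=8: INC a by 14): {a=14, c=-16}
  after event 3 (t=10: SET d = -14): {a=14, c=-16, d=-14}
  after event 4 (t=20: DEC c by 3): {a=14, c=-19, d=-14}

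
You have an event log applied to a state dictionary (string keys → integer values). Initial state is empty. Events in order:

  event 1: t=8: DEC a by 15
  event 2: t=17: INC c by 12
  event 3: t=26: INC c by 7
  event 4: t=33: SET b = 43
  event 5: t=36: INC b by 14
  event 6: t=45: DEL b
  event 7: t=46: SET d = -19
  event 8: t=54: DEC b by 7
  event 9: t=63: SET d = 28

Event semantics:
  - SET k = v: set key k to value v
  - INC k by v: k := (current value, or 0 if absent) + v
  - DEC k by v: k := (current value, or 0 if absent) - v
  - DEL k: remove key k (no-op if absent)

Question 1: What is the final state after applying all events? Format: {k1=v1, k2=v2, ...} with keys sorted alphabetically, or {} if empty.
Answer: {a=-15, b=-7, c=19, d=28}

Derivation:
  after event 1 (t=8: DEC a by 15): {a=-15}
  after event 2 (t=17: INC c by 12): {a=-15, c=12}
  after event 3 (t=26: INC c by 7): {a=-15, c=19}
  after event 4 (t=33: SET b = 43): {a=-15, b=43, c=19}
  after event 5 (t=36: INC b by 14): {a=-15, b=57, c=19}
  after event 6 (t=45: DEL b): {a=-15, c=19}
  after event 7 (t=46: SET d = -19): {a=-15, c=19, d=-19}
  after event 8 (t=54: DEC b by 7): {a=-15, b=-7, c=19, d=-19}
  after event 9 (t=63: SET d = 28): {a=-15, b=-7, c=19, d=28}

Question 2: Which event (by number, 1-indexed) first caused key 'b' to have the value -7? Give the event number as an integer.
Looking for first event where b becomes -7:
  event 4: b = 43
  event 5: b = 57
  event 6: b = (absent)
  event 8: b (absent) -> -7  <-- first match

Answer: 8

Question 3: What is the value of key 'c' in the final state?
Answer: 19

Derivation:
Track key 'c' through all 9 events:
  event 1 (t=8: DEC a by 15): c unchanged
  event 2 (t=17: INC c by 12): c (absent) -> 12
  event 3 (t=26: INC c by 7): c 12 -> 19
  event 4 (t=33: SET b = 43): c unchanged
  event 5 (t=36: INC b by 14): c unchanged
  event 6 (t=45: DEL b): c unchanged
  event 7 (t=46: SET d = -19): c unchanged
  event 8 (t=54: DEC b by 7): c unchanged
  event 9 (t=63: SET d = 28): c unchanged
Final: c = 19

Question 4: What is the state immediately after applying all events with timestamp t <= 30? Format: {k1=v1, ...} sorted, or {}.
Answer: {a=-15, c=19}

Derivation:
Apply events with t <= 30 (3 events):
  after event 1 (t=8: DEC a by 15): {a=-15}
  after event 2 (t=17: INC c by 12): {a=-15, c=12}
  after event 3 (t=26: INC c by 7): {a=-15, c=19}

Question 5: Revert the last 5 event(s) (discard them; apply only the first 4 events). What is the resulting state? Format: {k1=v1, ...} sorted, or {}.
Answer: {a=-15, b=43, c=19}

Derivation:
Keep first 4 events (discard last 5):
  after event 1 (t=8: DEC a by 15): {a=-15}
  after event 2 (t=17: INC c by 12): {a=-15, c=12}
  after event 3 (t=26: INC c by 7): {a=-15, c=19}
  after event 4 (t=33: SET b = 43): {a=-15, b=43, c=19}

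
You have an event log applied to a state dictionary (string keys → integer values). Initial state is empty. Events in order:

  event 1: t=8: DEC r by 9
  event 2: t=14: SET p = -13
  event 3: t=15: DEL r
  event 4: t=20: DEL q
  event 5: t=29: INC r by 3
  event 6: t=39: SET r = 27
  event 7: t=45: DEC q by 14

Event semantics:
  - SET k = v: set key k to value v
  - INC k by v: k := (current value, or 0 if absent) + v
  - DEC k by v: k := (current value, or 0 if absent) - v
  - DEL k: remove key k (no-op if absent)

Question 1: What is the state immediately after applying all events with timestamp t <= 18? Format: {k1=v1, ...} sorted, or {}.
Answer: {p=-13}

Derivation:
Apply events with t <= 18 (3 events):
  after event 1 (t=8: DEC r by 9): {r=-9}
  after event 2 (t=14: SET p = -13): {p=-13, r=-9}
  after event 3 (t=15: DEL r): {p=-13}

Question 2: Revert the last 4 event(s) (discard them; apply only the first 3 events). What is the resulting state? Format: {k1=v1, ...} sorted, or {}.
Keep first 3 events (discard last 4):
  after event 1 (t=8: DEC r by 9): {r=-9}
  after event 2 (t=14: SET p = -13): {p=-13, r=-9}
  after event 3 (t=15: DEL r): {p=-13}

Answer: {p=-13}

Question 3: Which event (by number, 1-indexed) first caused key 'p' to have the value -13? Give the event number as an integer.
Answer: 2

Derivation:
Looking for first event where p becomes -13:
  event 2: p (absent) -> -13  <-- first match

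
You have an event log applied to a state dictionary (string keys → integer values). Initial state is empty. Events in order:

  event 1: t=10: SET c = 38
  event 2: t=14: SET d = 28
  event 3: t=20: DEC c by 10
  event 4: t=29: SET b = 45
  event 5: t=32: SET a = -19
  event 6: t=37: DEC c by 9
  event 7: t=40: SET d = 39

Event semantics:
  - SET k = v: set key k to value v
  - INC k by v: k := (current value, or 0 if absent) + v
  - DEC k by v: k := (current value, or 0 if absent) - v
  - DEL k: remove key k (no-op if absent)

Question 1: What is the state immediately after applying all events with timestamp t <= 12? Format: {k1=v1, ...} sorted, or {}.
Apply events with t <= 12 (1 events):
  after event 1 (t=10: SET c = 38): {c=38}

Answer: {c=38}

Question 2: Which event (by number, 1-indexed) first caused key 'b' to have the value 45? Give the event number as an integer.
Looking for first event where b becomes 45:
  event 4: b (absent) -> 45  <-- first match

Answer: 4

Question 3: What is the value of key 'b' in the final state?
Answer: 45

Derivation:
Track key 'b' through all 7 events:
  event 1 (t=10: SET c = 38): b unchanged
  event 2 (t=14: SET d = 28): b unchanged
  event 3 (t=20: DEC c by 10): b unchanged
  event 4 (t=29: SET b = 45): b (absent) -> 45
  event 5 (t=32: SET a = -19): b unchanged
  event 6 (t=37: DEC c by 9): b unchanged
  event 7 (t=40: SET d = 39): b unchanged
Final: b = 45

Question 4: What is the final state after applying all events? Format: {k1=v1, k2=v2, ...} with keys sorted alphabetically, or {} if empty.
  after event 1 (t=10: SET c = 38): {c=38}
  after event 2 (t=14: SET d = 28): {c=38, d=28}
  after event 3 (t=20: DEC c by 10): {c=28, d=28}
  after event 4 (t=29: SET b = 45): {b=45, c=28, d=28}
  after event 5 (t=32: SET a = -19): {a=-19, b=45, c=28, d=28}
  after event 6 (t=37: DEC c by 9): {a=-19, b=45, c=19, d=28}
  after event 7 (t=40: SET d = 39): {a=-19, b=45, c=19, d=39}

Answer: {a=-19, b=45, c=19, d=39}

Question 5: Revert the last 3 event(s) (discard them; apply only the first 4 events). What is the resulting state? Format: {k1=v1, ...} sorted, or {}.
Keep first 4 events (discard last 3):
  after event 1 (t=10: SET c = 38): {c=38}
  after event 2 (t=14: SET d = 28): {c=38, d=28}
  after event 3 (t=20: DEC c by 10): {c=28, d=28}
  after event 4 (t=29: SET b = 45): {b=45, c=28, d=28}

Answer: {b=45, c=28, d=28}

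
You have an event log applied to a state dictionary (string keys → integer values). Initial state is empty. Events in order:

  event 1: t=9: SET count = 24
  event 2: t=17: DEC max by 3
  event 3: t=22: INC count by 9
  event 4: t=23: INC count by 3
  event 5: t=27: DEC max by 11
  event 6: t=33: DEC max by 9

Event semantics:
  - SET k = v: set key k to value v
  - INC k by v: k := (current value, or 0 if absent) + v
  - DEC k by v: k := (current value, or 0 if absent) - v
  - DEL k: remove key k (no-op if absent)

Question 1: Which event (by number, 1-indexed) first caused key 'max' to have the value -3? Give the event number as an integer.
Answer: 2

Derivation:
Looking for first event where max becomes -3:
  event 2: max (absent) -> -3  <-- first match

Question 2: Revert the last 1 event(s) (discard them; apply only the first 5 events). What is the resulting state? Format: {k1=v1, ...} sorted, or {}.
Answer: {count=36, max=-14}

Derivation:
Keep first 5 events (discard last 1):
  after event 1 (t=9: SET count = 24): {count=24}
  after event 2 (t=17: DEC max by 3): {count=24, max=-3}
  after event 3 (t=22: INC count by 9): {count=33, max=-3}
  after event 4 (t=23: INC count by 3): {count=36, max=-3}
  after event 5 (t=27: DEC max by 11): {count=36, max=-14}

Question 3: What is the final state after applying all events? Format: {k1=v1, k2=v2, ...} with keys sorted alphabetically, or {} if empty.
  after event 1 (t=9: SET count = 24): {count=24}
  after event 2 (t=17: DEC max by 3): {count=24, max=-3}
  after event 3 (t=22: INC count by 9): {count=33, max=-3}
  after event 4 (t=23: INC count by 3): {count=36, max=-3}
  after event 5 (t=27: DEC max by 11): {count=36, max=-14}
  after event 6 (t=33: DEC max by 9): {count=36, max=-23}

Answer: {count=36, max=-23}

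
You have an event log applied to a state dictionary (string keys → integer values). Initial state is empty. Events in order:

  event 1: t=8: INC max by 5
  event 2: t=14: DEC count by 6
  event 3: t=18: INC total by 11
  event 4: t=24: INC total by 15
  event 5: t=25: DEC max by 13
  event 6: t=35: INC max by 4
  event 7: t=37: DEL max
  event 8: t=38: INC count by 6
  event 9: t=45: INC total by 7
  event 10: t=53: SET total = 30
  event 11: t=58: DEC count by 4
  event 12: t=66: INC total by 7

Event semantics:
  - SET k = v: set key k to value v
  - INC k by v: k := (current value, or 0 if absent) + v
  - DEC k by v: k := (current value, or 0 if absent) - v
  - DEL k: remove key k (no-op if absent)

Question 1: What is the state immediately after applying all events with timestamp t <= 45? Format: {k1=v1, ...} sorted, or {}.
Answer: {count=0, total=33}

Derivation:
Apply events with t <= 45 (9 events):
  after event 1 (t=8: INC max by 5): {max=5}
  after event 2 (t=14: DEC count by 6): {count=-6, max=5}
  after event 3 (t=18: INC total by 11): {count=-6, max=5, total=11}
  after event 4 (t=24: INC total by 15): {count=-6, max=5, total=26}
  after event 5 (t=25: DEC max by 13): {count=-6, max=-8, total=26}
  after event 6 (t=35: INC max by 4): {count=-6, max=-4, total=26}
  after event 7 (t=37: DEL max): {count=-6, total=26}
  after event 8 (t=38: INC count by 6): {count=0, total=26}
  after event 9 (t=45: INC total by 7): {count=0, total=33}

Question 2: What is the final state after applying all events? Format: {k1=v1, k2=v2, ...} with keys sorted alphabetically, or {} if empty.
Answer: {count=-4, total=37}

Derivation:
  after event 1 (t=8: INC max by 5): {max=5}
  after event 2 (t=14: DEC count by 6): {count=-6, max=5}
  after event 3 (t=18: INC total by 11): {count=-6, max=5, total=11}
  after event 4 (t=24: INC total by 15): {count=-6, max=5, total=26}
  after event 5 (t=25: DEC max by 13): {count=-6, max=-8, total=26}
  after event 6 (t=35: INC max by 4): {count=-6, max=-4, total=26}
  after event 7 (t=37: DEL max): {count=-6, total=26}
  after event 8 (t=38: INC count by 6): {count=0, total=26}
  after event 9 (t=45: INC total by 7): {count=0, total=33}
  after event 10 (t=53: SET total = 30): {count=0, total=30}
  after event 11 (t=58: DEC count by 4): {count=-4, total=30}
  after event 12 (t=66: INC total by 7): {count=-4, total=37}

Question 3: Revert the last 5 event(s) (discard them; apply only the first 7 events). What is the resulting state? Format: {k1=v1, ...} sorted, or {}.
Answer: {count=-6, total=26}

Derivation:
Keep first 7 events (discard last 5):
  after event 1 (t=8: INC max by 5): {max=5}
  after event 2 (t=14: DEC count by 6): {count=-6, max=5}
  after event 3 (t=18: INC total by 11): {count=-6, max=5, total=11}
  after event 4 (t=24: INC total by 15): {count=-6, max=5, total=26}
  after event 5 (t=25: DEC max by 13): {count=-6, max=-8, total=26}
  after event 6 (t=35: INC max by 4): {count=-6, max=-4, total=26}
  after event 7 (t=37: DEL max): {count=-6, total=26}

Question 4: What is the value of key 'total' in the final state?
Track key 'total' through all 12 events:
  event 1 (t=8: INC max by 5): total unchanged
  event 2 (t=14: DEC count by 6): total unchanged
  event 3 (t=18: INC total by 11): total (absent) -> 11
  event 4 (t=24: INC total by 15): total 11 -> 26
  event 5 (t=25: DEC max by 13): total unchanged
  event 6 (t=35: INC max by 4): total unchanged
  event 7 (t=37: DEL max): total unchanged
  event 8 (t=38: INC count by 6): total unchanged
  event 9 (t=45: INC total by 7): total 26 -> 33
  event 10 (t=53: SET total = 30): total 33 -> 30
  event 11 (t=58: DEC count by 4): total unchanged
  event 12 (t=66: INC total by 7): total 30 -> 37
Final: total = 37

Answer: 37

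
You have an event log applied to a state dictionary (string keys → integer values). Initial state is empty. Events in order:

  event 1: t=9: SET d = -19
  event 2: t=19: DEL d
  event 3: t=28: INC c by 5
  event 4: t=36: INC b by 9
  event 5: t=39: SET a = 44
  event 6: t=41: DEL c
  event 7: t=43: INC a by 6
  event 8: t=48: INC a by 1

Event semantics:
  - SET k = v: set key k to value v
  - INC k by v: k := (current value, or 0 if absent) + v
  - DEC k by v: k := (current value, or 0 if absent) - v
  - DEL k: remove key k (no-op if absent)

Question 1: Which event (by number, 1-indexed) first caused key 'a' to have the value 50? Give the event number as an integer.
Answer: 7

Derivation:
Looking for first event where a becomes 50:
  event 5: a = 44
  event 6: a = 44
  event 7: a 44 -> 50  <-- first match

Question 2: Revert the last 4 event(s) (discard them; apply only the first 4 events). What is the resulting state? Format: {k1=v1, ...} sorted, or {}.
Answer: {b=9, c=5}

Derivation:
Keep first 4 events (discard last 4):
  after event 1 (t=9: SET d = -19): {d=-19}
  after event 2 (t=19: DEL d): {}
  after event 3 (t=28: INC c by 5): {c=5}
  after event 4 (t=36: INC b by 9): {b=9, c=5}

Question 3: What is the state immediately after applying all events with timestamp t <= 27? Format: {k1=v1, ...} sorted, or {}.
Answer: {}

Derivation:
Apply events with t <= 27 (2 events):
  after event 1 (t=9: SET d = -19): {d=-19}
  after event 2 (t=19: DEL d): {}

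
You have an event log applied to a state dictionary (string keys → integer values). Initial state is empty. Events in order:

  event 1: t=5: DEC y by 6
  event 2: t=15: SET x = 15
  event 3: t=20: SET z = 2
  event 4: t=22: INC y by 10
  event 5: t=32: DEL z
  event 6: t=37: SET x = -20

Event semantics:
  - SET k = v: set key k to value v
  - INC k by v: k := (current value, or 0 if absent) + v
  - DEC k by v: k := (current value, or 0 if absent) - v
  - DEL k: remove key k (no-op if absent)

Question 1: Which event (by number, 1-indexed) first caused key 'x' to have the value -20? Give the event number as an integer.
Looking for first event where x becomes -20:
  event 2: x = 15
  event 3: x = 15
  event 4: x = 15
  event 5: x = 15
  event 6: x 15 -> -20  <-- first match

Answer: 6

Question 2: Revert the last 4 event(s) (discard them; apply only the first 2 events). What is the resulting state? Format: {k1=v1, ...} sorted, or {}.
Answer: {x=15, y=-6}

Derivation:
Keep first 2 events (discard last 4):
  after event 1 (t=5: DEC y by 6): {y=-6}
  after event 2 (t=15: SET x = 15): {x=15, y=-6}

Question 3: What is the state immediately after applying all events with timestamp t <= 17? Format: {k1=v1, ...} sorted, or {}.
Answer: {x=15, y=-6}

Derivation:
Apply events with t <= 17 (2 events):
  after event 1 (t=5: DEC y by 6): {y=-6}
  after event 2 (t=15: SET x = 15): {x=15, y=-6}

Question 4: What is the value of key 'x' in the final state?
Track key 'x' through all 6 events:
  event 1 (t=5: DEC y by 6): x unchanged
  event 2 (t=15: SET x = 15): x (absent) -> 15
  event 3 (t=20: SET z = 2): x unchanged
  event 4 (t=22: INC y by 10): x unchanged
  event 5 (t=32: DEL z): x unchanged
  event 6 (t=37: SET x = -20): x 15 -> -20
Final: x = -20

Answer: -20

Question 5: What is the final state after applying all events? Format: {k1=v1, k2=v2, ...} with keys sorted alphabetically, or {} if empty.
Answer: {x=-20, y=4}

Derivation:
  after event 1 (t=5: DEC y by 6): {y=-6}
  after event 2 (t=15: SET x = 15): {x=15, y=-6}
  after event 3 (t=20: SET z = 2): {x=15, y=-6, z=2}
  after event 4 (t=22: INC y by 10): {x=15, y=4, z=2}
  after event 5 (t=32: DEL z): {x=15, y=4}
  after event 6 (t=37: SET x = -20): {x=-20, y=4}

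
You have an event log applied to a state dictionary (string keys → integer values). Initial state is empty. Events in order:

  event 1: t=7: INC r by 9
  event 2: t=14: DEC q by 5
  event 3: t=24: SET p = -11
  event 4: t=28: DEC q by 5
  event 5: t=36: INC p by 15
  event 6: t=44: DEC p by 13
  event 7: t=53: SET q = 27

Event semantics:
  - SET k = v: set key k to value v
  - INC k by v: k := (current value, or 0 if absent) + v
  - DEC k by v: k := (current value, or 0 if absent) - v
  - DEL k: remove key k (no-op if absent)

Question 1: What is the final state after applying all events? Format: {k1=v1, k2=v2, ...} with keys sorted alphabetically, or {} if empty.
Answer: {p=-9, q=27, r=9}

Derivation:
  after event 1 (t=7: INC r by 9): {r=9}
  after event 2 (t=14: DEC q by 5): {q=-5, r=9}
  after event 3 (t=24: SET p = -11): {p=-11, q=-5, r=9}
  after event 4 (t=28: DEC q by 5): {p=-11, q=-10, r=9}
  after event 5 (t=36: INC p by 15): {p=4, q=-10, r=9}
  after event 6 (t=44: DEC p by 13): {p=-9, q=-10, r=9}
  after event 7 (t=53: SET q = 27): {p=-9, q=27, r=9}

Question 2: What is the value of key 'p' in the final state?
Track key 'p' through all 7 events:
  event 1 (t=7: INC r by 9): p unchanged
  event 2 (t=14: DEC q by 5): p unchanged
  event 3 (t=24: SET p = -11): p (absent) -> -11
  event 4 (t=28: DEC q by 5): p unchanged
  event 5 (t=36: INC p by 15): p -11 -> 4
  event 6 (t=44: DEC p by 13): p 4 -> -9
  event 7 (t=53: SET q = 27): p unchanged
Final: p = -9

Answer: -9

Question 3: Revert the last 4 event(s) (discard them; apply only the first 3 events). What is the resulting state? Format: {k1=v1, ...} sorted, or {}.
Answer: {p=-11, q=-5, r=9}

Derivation:
Keep first 3 events (discard last 4):
  after event 1 (t=7: INC r by 9): {r=9}
  after event 2 (t=14: DEC q by 5): {q=-5, r=9}
  after event 3 (t=24: SET p = -11): {p=-11, q=-5, r=9}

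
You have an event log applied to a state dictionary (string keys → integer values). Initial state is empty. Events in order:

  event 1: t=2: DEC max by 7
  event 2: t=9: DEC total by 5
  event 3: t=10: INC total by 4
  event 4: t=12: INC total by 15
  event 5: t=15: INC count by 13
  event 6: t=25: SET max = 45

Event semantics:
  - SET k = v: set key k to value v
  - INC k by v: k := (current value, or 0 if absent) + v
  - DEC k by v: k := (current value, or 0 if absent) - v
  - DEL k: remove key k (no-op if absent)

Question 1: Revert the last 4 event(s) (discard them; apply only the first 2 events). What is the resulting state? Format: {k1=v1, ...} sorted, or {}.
Answer: {max=-7, total=-5}

Derivation:
Keep first 2 events (discard last 4):
  after event 1 (t=2: DEC max by 7): {max=-7}
  after event 2 (t=9: DEC total by 5): {max=-7, total=-5}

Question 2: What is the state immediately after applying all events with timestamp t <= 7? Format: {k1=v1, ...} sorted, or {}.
Apply events with t <= 7 (1 events):
  after event 1 (t=2: DEC max by 7): {max=-7}

Answer: {max=-7}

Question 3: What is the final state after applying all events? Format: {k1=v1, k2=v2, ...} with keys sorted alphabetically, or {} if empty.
Answer: {count=13, max=45, total=14}

Derivation:
  after event 1 (t=2: DEC max by 7): {max=-7}
  after event 2 (t=9: DEC total by 5): {max=-7, total=-5}
  after event 3 (t=10: INC total by 4): {max=-7, total=-1}
  after event 4 (t=12: INC total by 15): {max=-7, total=14}
  after event 5 (t=15: INC count by 13): {count=13, max=-7, total=14}
  after event 6 (t=25: SET max = 45): {count=13, max=45, total=14}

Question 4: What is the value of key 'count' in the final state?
Track key 'count' through all 6 events:
  event 1 (t=2: DEC max by 7): count unchanged
  event 2 (t=9: DEC total by 5): count unchanged
  event 3 (t=10: INC total by 4): count unchanged
  event 4 (t=12: INC total by 15): count unchanged
  event 5 (t=15: INC count by 13): count (absent) -> 13
  event 6 (t=25: SET max = 45): count unchanged
Final: count = 13

Answer: 13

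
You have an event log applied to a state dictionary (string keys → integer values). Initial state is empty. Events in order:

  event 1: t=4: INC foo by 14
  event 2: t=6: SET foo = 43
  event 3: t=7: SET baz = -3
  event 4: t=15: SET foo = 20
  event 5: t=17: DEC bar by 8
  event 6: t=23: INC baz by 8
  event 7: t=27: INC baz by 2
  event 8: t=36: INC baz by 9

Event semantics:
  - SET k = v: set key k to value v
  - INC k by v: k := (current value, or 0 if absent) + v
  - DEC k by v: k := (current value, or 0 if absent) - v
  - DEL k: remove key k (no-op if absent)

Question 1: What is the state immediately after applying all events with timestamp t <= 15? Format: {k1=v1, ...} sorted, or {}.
Answer: {baz=-3, foo=20}

Derivation:
Apply events with t <= 15 (4 events):
  after event 1 (t=4: INC foo by 14): {foo=14}
  after event 2 (t=6: SET foo = 43): {foo=43}
  after event 3 (t=7: SET baz = -3): {baz=-3, foo=43}
  after event 4 (t=15: SET foo = 20): {baz=-3, foo=20}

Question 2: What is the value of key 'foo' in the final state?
Answer: 20

Derivation:
Track key 'foo' through all 8 events:
  event 1 (t=4: INC foo by 14): foo (absent) -> 14
  event 2 (t=6: SET foo = 43): foo 14 -> 43
  event 3 (t=7: SET baz = -3): foo unchanged
  event 4 (t=15: SET foo = 20): foo 43 -> 20
  event 5 (t=17: DEC bar by 8): foo unchanged
  event 6 (t=23: INC baz by 8): foo unchanged
  event 7 (t=27: INC baz by 2): foo unchanged
  event 8 (t=36: INC baz by 9): foo unchanged
Final: foo = 20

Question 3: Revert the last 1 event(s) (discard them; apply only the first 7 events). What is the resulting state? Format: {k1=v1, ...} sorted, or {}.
Keep first 7 events (discard last 1):
  after event 1 (t=4: INC foo by 14): {foo=14}
  after event 2 (t=6: SET foo = 43): {foo=43}
  after event 3 (t=7: SET baz = -3): {baz=-3, foo=43}
  after event 4 (t=15: SET foo = 20): {baz=-3, foo=20}
  after event 5 (t=17: DEC bar by 8): {bar=-8, baz=-3, foo=20}
  after event 6 (t=23: INC baz by 8): {bar=-8, baz=5, foo=20}
  after event 7 (t=27: INC baz by 2): {bar=-8, baz=7, foo=20}

Answer: {bar=-8, baz=7, foo=20}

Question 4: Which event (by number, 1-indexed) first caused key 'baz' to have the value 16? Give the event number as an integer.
Answer: 8

Derivation:
Looking for first event where baz becomes 16:
  event 3: baz = -3
  event 4: baz = -3
  event 5: baz = -3
  event 6: baz = 5
  event 7: baz = 7
  event 8: baz 7 -> 16  <-- first match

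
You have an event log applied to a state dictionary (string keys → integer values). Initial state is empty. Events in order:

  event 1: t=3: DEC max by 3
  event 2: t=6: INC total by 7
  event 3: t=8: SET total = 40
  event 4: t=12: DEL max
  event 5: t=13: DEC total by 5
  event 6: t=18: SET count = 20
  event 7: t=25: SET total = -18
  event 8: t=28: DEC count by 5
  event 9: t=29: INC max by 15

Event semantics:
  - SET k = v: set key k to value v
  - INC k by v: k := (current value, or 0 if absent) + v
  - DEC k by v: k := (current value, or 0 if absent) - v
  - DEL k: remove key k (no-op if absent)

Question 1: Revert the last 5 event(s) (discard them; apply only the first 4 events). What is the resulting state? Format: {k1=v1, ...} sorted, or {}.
Keep first 4 events (discard last 5):
  after event 1 (t=3: DEC max by 3): {max=-3}
  after event 2 (t=6: INC total by 7): {max=-3, total=7}
  after event 3 (t=8: SET total = 40): {max=-3, total=40}
  after event 4 (t=12: DEL max): {total=40}

Answer: {total=40}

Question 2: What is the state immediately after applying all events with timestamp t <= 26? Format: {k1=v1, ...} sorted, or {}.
Apply events with t <= 26 (7 events):
  after event 1 (t=3: DEC max by 3): {max=-3}
  after event 2 (t=6: INC total by 7): {max=-3, total=7}
  after event 3 (t=8: SET total = 40): {max=-3, total=40}
  after event 4 (t=12: DEL max): {total=40}
  after event 5 (t=13: DEC total by 5): {total=35}
  after event 6 (t=18: SET count = 20): {count=20, total=35}
  after event 7 (t=25: SET total = -18): {count=20, total=-18}

Answer: {count=20, total=-18}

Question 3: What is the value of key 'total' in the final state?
Track key 'total' through all 9 events:
  event 1 (t=3: DEC max by 3): total unchanged
  event 2 (t=6: INC total by 7): total (absent) -> 7
  event 3 (t=8: SET total = 40): total 7 -> 40
  event 4 (t=12: DEL max): total unchanged
  event 5 (t=13: DEC total by 5): total 40 -> 35
  event 6 (t=18: SET count = 20): total unchanged
  event 7 (t=25: SET total = -18): total 35 -> -18
  event 8 (t=28: DEC count by 5): total unchanged
  event 9 (t=29: INC max by 15): total unchanged
Final: total = -18

Answer: -18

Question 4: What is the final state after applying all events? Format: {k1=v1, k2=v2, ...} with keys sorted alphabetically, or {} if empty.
  after event 1 (t=3: DEC max by 3): {max=-3}
  after event 2 (t=6: INC total by 7): {max=-3, total=7}
  after event 3 (t=8: SET total = 40): {max=-3, total=40}
  after event 4 (t=12: DEL max): {total=40}
  after event 5 (t=13: DEC total by 5): {total=35}
  after event 6 (t=18: SET count = 20): {count=20, total=35}
  after event 7 (t=25: SET total = -18): {count=20, total=-18}
  after event 8 (t=28: DEC count by 5): {count=15, total=-18}
  after event 9 (t=29: INC max by 15): {count=15, max=15, total=-18}

Answer: {count=15, max=15, total=-18}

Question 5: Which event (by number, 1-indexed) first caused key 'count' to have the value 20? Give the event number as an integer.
Looking for first event where count becomes 20:
  event 6: count (absent) -> 20  <-- first match

Answer: 6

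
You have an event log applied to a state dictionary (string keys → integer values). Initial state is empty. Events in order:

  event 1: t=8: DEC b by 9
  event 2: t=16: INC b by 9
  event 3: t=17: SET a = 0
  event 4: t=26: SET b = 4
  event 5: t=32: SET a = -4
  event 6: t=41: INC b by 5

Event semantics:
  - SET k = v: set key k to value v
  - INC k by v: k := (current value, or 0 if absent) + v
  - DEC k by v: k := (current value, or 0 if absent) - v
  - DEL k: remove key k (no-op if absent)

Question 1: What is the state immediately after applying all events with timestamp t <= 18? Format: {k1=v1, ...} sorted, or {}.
Apply events with t <= 18 (3 events):
  after event 1 (t=8: DEC b by 9): {b=-9}
  after event 2 (t=16: INC b by 9): {b=0}
  after event 3 (t=17: SET a = 0): {a=0, b=0}

Answer: {a=0, b=0}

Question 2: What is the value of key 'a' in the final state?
Track key 'a' through all 6 events:
  event 1 (t=8: DEC b by 9): a unchanged
  event 2 (t=16: INC b by 9): a unchanged
  event 3 (t=17: SET a = 0): a (absent) -> 0
  event 4 (t=26: SET b = 4): a unchanged
  event 5 (t=32: SET a = -4): a 0 -> -4
  event 6 (t=41: INC b by 5): a unchanged
Final: a = -4

Answer: -4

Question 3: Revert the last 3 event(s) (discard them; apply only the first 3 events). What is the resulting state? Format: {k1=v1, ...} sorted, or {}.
Answer: {a=0, b=0}

Derivation:
Keep first 3 events (discard last 3):
  after event 1 (t=8: DEC b by 9): {b=-9}
  after event 2 (t=16: INC b by 9): {b=0}
  after event 3 (t=17: SET a = 0): {a=0, b=0}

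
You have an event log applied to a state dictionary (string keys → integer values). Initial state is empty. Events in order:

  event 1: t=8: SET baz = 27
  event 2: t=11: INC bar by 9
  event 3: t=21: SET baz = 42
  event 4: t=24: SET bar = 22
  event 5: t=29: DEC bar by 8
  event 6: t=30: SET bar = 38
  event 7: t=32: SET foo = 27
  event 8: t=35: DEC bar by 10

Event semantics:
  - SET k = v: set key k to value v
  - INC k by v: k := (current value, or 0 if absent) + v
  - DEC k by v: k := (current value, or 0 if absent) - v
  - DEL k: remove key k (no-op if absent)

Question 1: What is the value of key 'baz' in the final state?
Answer: 42

Derivation:
Track key 'baz' through all 8 events:
  event 1 (t=8: SET baz = 27): baz (absent) -> 27
  event 2 (t=11: INC bar by 9): baz unchanged
  event 3 (t=21: SET baz = 42): baz 27 -> 42
  event 4 (t=24: SET bar = 22): baz unchanged
  event 5 (t=29: DEC bar by 8): baz unchanged
  event 6 (t=30: SET bar = 38): baz unchanged
  event 7 (t=32: SET foo = 27): baz unchanged
  event 8 (t=35: DEC bar by 10): baz unchanged
Final: baz = 42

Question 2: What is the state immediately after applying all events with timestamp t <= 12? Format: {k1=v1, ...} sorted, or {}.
Answer: {bar=9, baz=27}

Derivation:
Apply events with t <= 12 (2 events):
  after event 1 (t=8: SET baz = 27): {baz=27}
  after event 2 (t=11: INC bar by 9): {bar=9, baz=27}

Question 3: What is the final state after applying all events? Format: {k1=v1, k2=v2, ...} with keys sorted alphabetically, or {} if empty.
Answer: {bar=28, baz=42, foo=27}

Derivation:
  after event 1 (t=8: SET baz = 27): {baz=27}
  after event 2 (t=11: INC bar by 9): {bar=9, baz=27}
  after event 3 (t=21: SET baz = 42): {bar=9, baz=42}
  after event 4 (t=24: SET bar = 22): {bar=22, baz=42}
  after event 5 (t=29: DEC bar by 8): {bar=14, baz=42}
  after event 6 (t=30: SET bar = 38): {bar=38, baz=42}
  after event 7 (t=32: SET foo = 27): {bar=38, baz=42, foo=27}
  after event 8 (t=35: DEC bar by 10): {bar=28, baz=42, foo=27}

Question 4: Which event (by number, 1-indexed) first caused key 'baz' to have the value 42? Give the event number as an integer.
Looking for first event where baz becomes 42:
  event 1: baz = 27
  event 2: baz = 27
  event 3: baz 27 -> 42  <-- first match

Answer: 3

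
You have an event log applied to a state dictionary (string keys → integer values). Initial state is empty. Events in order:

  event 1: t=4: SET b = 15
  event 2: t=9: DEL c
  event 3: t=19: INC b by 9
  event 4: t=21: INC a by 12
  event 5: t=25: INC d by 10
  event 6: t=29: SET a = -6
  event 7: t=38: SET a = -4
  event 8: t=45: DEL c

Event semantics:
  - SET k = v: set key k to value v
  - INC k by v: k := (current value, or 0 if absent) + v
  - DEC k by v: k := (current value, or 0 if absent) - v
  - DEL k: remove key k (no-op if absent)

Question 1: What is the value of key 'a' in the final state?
Track key 'a' through all 8 events:
  event 1 (t=4: SET b = 15): a unchanged
  event 2 (t=9: DEL c): a unchanged
  event 3 (t=19: INC b by 9): a unchanged
  event 4 (t=21: INC a by 12): a (absent) -> 12
  event 5 (t=25: INC d by 10): a unchanged
  event 6 (t=29: SET a = -6): a 12 -> -6
  event 7 (t=38: SET a = -4): a -6 -> -4
  event 8 (t=45: DEL c): a unchanged
Final: a = -4

Answer: -4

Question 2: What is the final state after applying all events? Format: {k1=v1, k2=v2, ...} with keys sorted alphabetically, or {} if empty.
Answer: {a=-4, b=24, d=10}

Derivation:
  after event 1 (t=4: SET b = 15): {b=15}
  after event 2 (t=9: DEL c): {b=15}
  after event 3 (t=19: INC b by 9): {b=24}
  after event 4 (t=21: INC a by 12): {a=12, b=24}
  after event 5 (t=25: INC d by 10): {a=12, b=24, d=10}
  after event 6 (t=29: SET a = -6): {a=-6, b=24, d=10}
  after event 7 (t=38: SET a = -4): {a=-4, b=24, d=10}
  after event 8 (t=45: DEL c): {a=-4, b=24, d=10}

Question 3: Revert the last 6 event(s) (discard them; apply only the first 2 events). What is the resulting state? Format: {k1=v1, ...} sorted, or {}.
Answer: {b=15}

Derivation:
Keep first 2 events (discard last 6):
  after event 1 (t=4: SET b = 15): {b=15}
  after event 2 (t=9: DEL c): {b=15}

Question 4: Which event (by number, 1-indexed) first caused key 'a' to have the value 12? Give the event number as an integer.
Looking for first event where a becomes 12:
  event 4: a (absent) -> 12  <-- first match

Answer: 4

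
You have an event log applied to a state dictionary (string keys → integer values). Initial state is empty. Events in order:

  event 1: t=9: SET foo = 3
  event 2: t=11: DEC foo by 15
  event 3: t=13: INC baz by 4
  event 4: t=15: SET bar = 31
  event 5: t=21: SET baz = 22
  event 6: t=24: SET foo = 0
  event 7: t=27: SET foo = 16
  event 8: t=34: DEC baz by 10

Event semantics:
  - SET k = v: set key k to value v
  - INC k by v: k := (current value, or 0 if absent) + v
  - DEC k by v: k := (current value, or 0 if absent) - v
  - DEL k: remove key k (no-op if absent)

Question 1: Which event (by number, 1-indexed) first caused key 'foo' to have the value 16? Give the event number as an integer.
Answer: 7

Derivation:
Looking for first event where foo becomes 16:
  event 1: foo = 3
  event 2: foo = -12
  event 3: foo = -12
  event 4: foo = -12
  event 5: foo = -12
  event 6: foo = 0
  event 7: foo 0 -> 16  <-- first match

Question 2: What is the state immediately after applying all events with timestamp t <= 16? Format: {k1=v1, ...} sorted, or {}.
Apply events with t <= 16 (4 events):
  after event 1 (t=9: SET foo = 3): {foo=3}
  after event 2 (t=11: DEC foo by 15): {foo=-12}
  after event 3 (t=13: INC baz by 4): {baz=4, foo=-12}
  after event 4 (t=15: SET bar = 31): {bar=31, baz=4, foo=-12}

Answer: {bar=31, baz=4, foo=-12}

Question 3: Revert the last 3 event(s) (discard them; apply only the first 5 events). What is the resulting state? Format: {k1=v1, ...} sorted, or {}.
Keep first 5 events (discard last 3):
  after event 1 (t=9: SET foo = 3): {foo=3}
  after event 2 (t=11: DEC foo by 15): {foo=-12}
  after event 3 (t=13: INC baz by 4): {baz=4, foo=-12}
  after event 4 (t=15: SET bar = 31): {bar=31, baz=4, foo=-12}
  after event 5 (t=21: SET baz = 22): {bar=31, baz=22, foo=-12}

Answer: {bar=31, baz=22, foo=-12}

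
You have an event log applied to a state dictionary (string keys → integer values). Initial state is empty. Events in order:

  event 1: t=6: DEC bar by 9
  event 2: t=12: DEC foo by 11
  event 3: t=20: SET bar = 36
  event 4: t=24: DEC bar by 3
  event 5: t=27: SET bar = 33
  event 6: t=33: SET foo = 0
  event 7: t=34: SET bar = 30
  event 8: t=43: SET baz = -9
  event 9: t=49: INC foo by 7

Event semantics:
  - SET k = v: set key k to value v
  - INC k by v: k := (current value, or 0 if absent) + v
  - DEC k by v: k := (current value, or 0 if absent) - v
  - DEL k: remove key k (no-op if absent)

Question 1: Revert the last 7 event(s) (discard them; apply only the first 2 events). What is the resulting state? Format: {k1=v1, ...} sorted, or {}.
Answer: {bar=-9, foo=-11}

Derivation:
Keep first 2 events (discard last 7):
  after event 1 (t=6: DEC bar by 9): {bar=-9}
  after event 2 (t=12: DEC foo by 11): {bar=-9, foo=-11}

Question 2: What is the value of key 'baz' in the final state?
Answer: -9

Derivation:
Track key 'baz' through all 9 events:
  event 1 (t=6: DEC bar by 9): baz unchanged
  event 2 (t=12: DEC foo by 11): baz unchanged
  event 3 (t=20: SET bar = 36): baz unchanged
  event 4 (t=24: DEC bar by 3): baz unchanged
  event 5 (t=27: SET bar = 33): baz unchanged
  event 6 (t=33: SET foo = 0): baz unchanged
  event 7 (t=34: SET bar = 30): baz unchanged
  event 8 (t=43: SET baz = -9): baz (absent) -> -9
  event 9 (t=49: INC foo by 7): baz unchanged
Final: baz = -9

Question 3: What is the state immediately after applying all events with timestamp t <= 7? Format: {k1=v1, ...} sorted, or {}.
Answer: {bar=-9}

Derivation:
Apply events with t <= 7 (1 events):
  after event 1 (t=6: DEC bar by 9): {bar=-9}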